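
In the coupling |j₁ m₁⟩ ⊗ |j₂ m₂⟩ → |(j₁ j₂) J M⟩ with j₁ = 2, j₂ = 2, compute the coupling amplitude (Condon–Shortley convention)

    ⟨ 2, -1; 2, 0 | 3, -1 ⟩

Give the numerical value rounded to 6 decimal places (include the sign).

-0.447214  (= −√(1/5))

√[7·1!3!3!/8! · 1!3!2!2!2!4!] = √(36/5)
  +(−1)^0/∏(0,1,3,2,0,1)! = 1/12  (running 1/12)
  +(−1)^1/∏(1,0,2,1,1,2)! = -1/4  (running -1/6)
⟨..|..⟩ = √(36/5)·(-1/6) = -0.447214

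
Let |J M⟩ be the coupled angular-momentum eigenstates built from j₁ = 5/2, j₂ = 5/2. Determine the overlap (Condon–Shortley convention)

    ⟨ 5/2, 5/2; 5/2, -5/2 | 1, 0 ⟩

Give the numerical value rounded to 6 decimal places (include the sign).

j₁+j₂−J=4  J+j₁−j₂=1  J−j₁+j₂=1  j₁+j₂+J+1=7
(j₁±m₁, j₂±m₂, J±M) = (5,0,0,5,1,1)
P² = 1440/7
sum k=0..0:
  [0] +1/24 = 1/24
S = 1/24
C² = P²·S² = 5/14 ; C = +0.597614

+√(5/14) ≈ +0.597614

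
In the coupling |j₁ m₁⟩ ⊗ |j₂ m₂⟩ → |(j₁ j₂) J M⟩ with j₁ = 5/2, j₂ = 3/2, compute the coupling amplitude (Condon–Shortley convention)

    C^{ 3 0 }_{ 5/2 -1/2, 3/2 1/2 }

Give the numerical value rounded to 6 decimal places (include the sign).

√[7·1!4!2!/8! · 2!3!2!1!3!3!] = √(36/5)
  +(−1)^0/∏(0,1,3,2,1,0)! = 1/12  (running 1/12)
  +(−1)^1/∏(1,0,2,1,2,1)! = -1/4  (running -1/6)
⟨..|..⟩ = √(36/5)·(-1/6) = -0.447214

−√(1/5) = -0.447214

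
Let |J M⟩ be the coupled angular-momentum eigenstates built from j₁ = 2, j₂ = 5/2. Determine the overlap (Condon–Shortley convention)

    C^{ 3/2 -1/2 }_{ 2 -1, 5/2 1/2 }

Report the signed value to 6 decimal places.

+√(5/21) = +0.487950

triangle: 3!*1!*2!/7! = 12/5040
(j±m)!: 1!*3!*3!*2!*1!*2! = 144
prefactor² = (2J+1)*Δ*N² = 48/35
  k=2: +1/(2!*1!*1!*1!*0!*1!) = 1/2
  k=3: −1/(3!*0!*0!*0!*1!*2!) = -1/12
Σ = 5/12  ⇒  CG² = 48/35*5/12² = 5/21
CG = +√(5/21) = +0.487950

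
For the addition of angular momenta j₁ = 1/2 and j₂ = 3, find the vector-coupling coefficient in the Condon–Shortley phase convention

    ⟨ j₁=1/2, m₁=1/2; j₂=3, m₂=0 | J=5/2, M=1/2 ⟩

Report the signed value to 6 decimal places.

triangle: 1!·0!·5!/7! = 120/5040
(j±m)!: 1!·0!·3!·3!·3!·2! = 432
prefactor² = (2J+1)·Δ·N² = 432/7
  k=0: +1/(0!·1!·0!·3!·0!·2!) = 1/12
Σ = 1/12  ⇒  CG² = 432/7·1/12² = 3/7
CG = +√(3/7) = +0.654654

+0.654654  (= +√(3/7))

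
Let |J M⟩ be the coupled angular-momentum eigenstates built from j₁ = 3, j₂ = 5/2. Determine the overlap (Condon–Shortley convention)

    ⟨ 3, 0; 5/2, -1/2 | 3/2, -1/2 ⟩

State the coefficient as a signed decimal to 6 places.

√[4·4!2!1!/8! · 3!3!2!3!1!2!] = √(144/35)
  +(−1)^1/∏(1,3,2,1,0,0)! = -1/12  (running -1/12)
  +(−1)^2/∏(2,2,1,0,1,1)! = 1/4  (running 1/6)
⟨..|..⟩ = √(144/35)·(1/6) = +0.338062

+0.338062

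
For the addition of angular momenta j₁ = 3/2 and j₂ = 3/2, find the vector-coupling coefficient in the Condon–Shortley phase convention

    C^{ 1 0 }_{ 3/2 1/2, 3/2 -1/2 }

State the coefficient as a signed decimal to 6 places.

triangle: 2!×1!×1!/5! = 2/120
(j±m)!: 2!×1!×1!×2!×1!×1! = 4
prefactor² = (2J+1)×Δ×N² = 1/5
  k=0: +1/(0!×2!×1!×1!×0!×0!) = 1/2
  k=1: −1/(1!×1!×0!×0!×1!×1!) = -1
Σ = -1/2  ⇒  CG² = 1/5×(-1/2)² = 1/20
CG = −√(1/20) = -0.223607

−√(1/20) = -0.223607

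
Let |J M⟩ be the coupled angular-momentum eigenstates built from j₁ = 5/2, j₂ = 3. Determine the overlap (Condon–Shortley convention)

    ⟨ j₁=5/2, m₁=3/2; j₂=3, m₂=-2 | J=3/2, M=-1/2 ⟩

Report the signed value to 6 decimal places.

j₁+j₂−J=4  J+j₁−j₂=1  J−j₁+j₂=2  j₁+j₂+J+1=8
(j₁±m₁, j₂±m₂, J±M) = (4,1,1,5,1,2)
P² = 192/7
sum k=0..1:
  [0] +1/24 = 1/24
  [1] −1/12 = -1/12
S = -1/24
C² = P²·S² = 1/21 ; C = -0.218218

−√(1/21) ≈ -0.218218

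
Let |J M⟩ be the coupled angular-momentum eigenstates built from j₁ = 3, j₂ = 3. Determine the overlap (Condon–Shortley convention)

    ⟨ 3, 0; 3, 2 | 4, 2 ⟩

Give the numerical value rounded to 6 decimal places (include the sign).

+√(3/154) ≈ +0.139573

√[9·2!4!4!/11! · 3!3!5!1!6!2!] = √(124416/77)
  +(−1)^1/∏(1,1,2,4,2,0)! = -1/96  (running -1/96)
  +(−1)^2/∏(2,0,1,3,3,1)! = 1/72  (running 1/288)
⟨..|..⟩ = √(124416/77)·(1/288) = +0.139573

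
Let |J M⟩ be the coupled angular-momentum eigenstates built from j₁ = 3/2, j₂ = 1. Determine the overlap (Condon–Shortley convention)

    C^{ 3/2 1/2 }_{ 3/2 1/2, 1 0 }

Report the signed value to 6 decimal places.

j₁+j₂−J=1  J+j₁−j₂=2  J−j₁+j₂=1  j₁+j₂+J+1=5
(j₁±m₁, j₂±m₂, J±M) = (2,1,1,1,2,1)
P² = 4/15
sum k=0..1:
  [0] +1/1 = 1
  [1] −1/2 = -1/2
S = 1/2
C² = P²·S² = 1/15 ; C = +0.258199

+√(1/15) = +0.258199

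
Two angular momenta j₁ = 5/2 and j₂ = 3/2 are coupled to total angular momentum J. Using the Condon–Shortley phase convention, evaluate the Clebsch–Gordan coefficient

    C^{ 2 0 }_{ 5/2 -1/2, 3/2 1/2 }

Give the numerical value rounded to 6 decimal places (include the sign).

-0.267261

√[5·2!3!1!/7! · 2!3!2!1!2!2!] = √(8/7)
  +(−1)^1/∏(1,1,2,1,1,0)! = -1/2  (running -1/2)
  +(−1)^2/∏(2,0,1,0,2,1)! = 1/4  (running -1/4)
⟨..|..⟩ = √(8/7)·(-1/4) = -0.267261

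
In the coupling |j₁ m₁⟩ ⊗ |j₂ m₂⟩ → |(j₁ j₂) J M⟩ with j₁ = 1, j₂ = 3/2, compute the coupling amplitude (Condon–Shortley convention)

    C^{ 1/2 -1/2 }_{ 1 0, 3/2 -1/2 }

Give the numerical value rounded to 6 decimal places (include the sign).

√[2·2!0!1!/4! · 1!1!1!2!0!1!] = √(1/3)
  +(−1)^1/∏(1,1,0,0,0,1)! = -1  (running -1)
⟨..|..⟩ = √(1/3)·(-1) = -0.577350

−√(1/3) ≈ -0.577350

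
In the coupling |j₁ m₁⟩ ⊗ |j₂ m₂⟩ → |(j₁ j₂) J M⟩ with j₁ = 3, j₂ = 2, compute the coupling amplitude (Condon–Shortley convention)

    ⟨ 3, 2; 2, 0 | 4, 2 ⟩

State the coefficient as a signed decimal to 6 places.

j₁+j₂−J=1  J+j₁−j₂=5  J−j₁+j₂=3  j₁+j₂+J+1=10
(j₁±m₁, j₂±m₂, J±M) = (5,1,2,2,6,2)
P² = 8640/7
sum k=0..1:
  [0] +1/48 = 1/48
  [1] −1/240 = -1/240
S = 1/60
C² = P²·S² = 12/35 ; C = +0.585540

+√(12/35) ≈ +0.585540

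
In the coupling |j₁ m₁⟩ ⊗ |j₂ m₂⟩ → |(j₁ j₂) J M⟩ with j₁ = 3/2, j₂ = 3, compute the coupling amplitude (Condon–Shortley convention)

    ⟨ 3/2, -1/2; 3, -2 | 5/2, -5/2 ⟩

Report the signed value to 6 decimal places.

triangle: 2!×1!×4!/8! = 48/40320
(j±m)!: 1!×2!×1!×5!×0!×5! = 28800
prefactor² = (2J+1)×Δ×N² = 1440/7
  k=1: −1/(1!×1!×1!×0!×0!×4!) = -1/24
Σ = -1/24  ⇒  CG² = 1440/7×(-1/24)² = 5/14
CG = −√(5/14) = -0.597614

-0.597614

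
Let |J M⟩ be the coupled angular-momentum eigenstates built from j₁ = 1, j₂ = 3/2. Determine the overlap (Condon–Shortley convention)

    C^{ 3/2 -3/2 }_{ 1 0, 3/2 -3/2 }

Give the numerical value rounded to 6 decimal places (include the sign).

√[4·1!1!2!/5! · 1!1!0!3!0!3!] = √(12/5)
  +(−1)^0/∏(0,1,1,0,0,2)! = 1/2  (running 1/2)
⟨..|..⟩ = √(12/5)·(1/2) = +0.774597

+0.774597  (= +√(3/5))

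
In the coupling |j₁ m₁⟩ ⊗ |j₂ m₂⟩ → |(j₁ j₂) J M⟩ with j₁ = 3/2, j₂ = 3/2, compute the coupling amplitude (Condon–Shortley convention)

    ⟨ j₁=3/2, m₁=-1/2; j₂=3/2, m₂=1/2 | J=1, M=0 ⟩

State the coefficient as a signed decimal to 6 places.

j₁+j₂−J=2  J+j₁−j₂=1  J−j₁+j₂=1  j₁+j₂+J+1=5
(j₁±m₁, j₂±m₂, J±M) = (1,2,2,1,1,1)
P² = 1/5
sum k=1..2:
  [1] −1/1 = -1
  [2] +1/2 = 1/2
S = -1/2
C² = P²·S² = 1/20 ; C = -0.223607

-0.223607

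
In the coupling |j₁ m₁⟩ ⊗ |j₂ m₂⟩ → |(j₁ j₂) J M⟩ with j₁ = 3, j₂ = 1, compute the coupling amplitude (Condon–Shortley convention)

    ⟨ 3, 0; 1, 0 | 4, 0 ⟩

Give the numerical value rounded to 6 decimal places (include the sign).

j₁+j₂−J=0  J+j₁−j₂=6  J−j₁+j₂=2  j₁+j₂+J+1=9
(j₁±m₁, j₂±m₂, J±M) = (3,3,1,1,4,4)
P² = 5184/7
sum k=0..0:
  [0] +1/36 = 1/36
S = 1/36
C² = P²·S² = 4/7 ; C = +0.755929

+0.755929  (= +√(4/7))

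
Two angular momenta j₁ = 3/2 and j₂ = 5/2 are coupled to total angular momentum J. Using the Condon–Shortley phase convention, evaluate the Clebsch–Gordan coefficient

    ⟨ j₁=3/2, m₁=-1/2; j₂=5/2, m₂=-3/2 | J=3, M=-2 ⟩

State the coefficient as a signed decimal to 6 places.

triangle: 1!·2!·4!/8! = 48/40320
(j±m)!: 1!·2!·1!·4!·1!·5! = 5760
prefactor² = (2J+1)·Δ·N² = 48
  k=0: +1/(0!·1!·2!·1!·0!·3!) = 1/12
  k=1: −1/(1!·0!·1!·0!·1!·4!) = -1/24
Σ = 1/24  ⇒  CG² = 48·1/24² = 1/12
CG = +√(1/12) = +0.288675

+√(1/12) ≈ +0.288675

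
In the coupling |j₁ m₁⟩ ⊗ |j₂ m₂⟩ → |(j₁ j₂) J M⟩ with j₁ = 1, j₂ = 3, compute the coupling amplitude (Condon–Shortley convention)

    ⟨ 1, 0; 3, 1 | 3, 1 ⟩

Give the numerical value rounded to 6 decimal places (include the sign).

-0.288675  (= −√(1/12))

j₁+j₂−J=1  J+j₁−j₂=1  J−j₁+j₂=5  j₁+j₂+J+1=8
(j₁±m₁, j₂±m₂, J±M) = (1,1,4,2,4,2)
P² = 48
sum k=0..1:
  [0] +1/24 = 1/24
  [1] −1/12 = -1/12
S = -1/24
C² = P²·S² = 1/12 ; C = -0.288675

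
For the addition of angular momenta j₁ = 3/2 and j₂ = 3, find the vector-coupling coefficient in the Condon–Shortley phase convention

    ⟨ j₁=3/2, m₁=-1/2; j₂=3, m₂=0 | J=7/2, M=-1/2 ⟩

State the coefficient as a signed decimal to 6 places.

−√(2/21) = -0.308607

√[8·1!2!5!/9! · 1!2!3!3!3!4!] = √(384/7)
  +(−1)^0/∏(0,1,2,3,0,2)! = 1/24  (running 1/24)
  +(−1)^1/∏(1,0,1,2,1,3)! = -1/12  (running -1/24)
⟨..|..⟩ = √(384/7)·(-1/24) = -0.308607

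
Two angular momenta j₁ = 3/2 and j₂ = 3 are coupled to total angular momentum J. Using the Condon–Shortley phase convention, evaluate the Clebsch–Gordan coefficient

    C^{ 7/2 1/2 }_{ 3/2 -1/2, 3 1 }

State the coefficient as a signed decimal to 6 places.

triangle: 1!×2!×5!/9! = 240/362880
(j±m)!: 1!×2!×4!×2!×4!×3! = 13824
prefactor² = (2J+1)×Δ×N² = 512/7
  k=0: +1/(0!×1!×2!×4!×0!×1!) = 1/48
  k=1: −1/(1!×0!×1!×3!×1!×2!) = -1/12
Σ = -1/16  ⇒  CG² = 512/7×(-1/16)² = 2/7
CG = −√(2/7) = -0.534522

−√(2/7) = -0.534522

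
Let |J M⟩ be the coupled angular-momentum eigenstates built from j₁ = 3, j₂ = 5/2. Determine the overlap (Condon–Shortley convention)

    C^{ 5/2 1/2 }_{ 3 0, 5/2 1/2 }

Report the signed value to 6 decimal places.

+0.276026

j₁+j₂−J=3  J+j₁−j₂=3  J−j₁+j₂=2  j₁+j₂+J+1=9
(j₁±m₁, j₂±m₂, J±M) = (3,3,3,2,3,2)
P² = 216/35
sum k=1..3:
  [1] −1/8 = -1/8
  [2] +1/4 = 1/4
  [3] −1/72 = -1/72
S = 1/9
C² = P²·S² = 8/105 ; C = +0.276026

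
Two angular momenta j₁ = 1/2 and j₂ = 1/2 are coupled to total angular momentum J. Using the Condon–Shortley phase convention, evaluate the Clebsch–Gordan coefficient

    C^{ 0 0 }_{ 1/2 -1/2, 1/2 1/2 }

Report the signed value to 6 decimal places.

j₁+j₂−J=1  J+j₁−j₂=0  J−j₁+j₂=0  j₁+j₂+J+1=2
(j₁±m₁, j₂±m₂, J±M) = (0,1,1,0,0,0)
P² = 1/2
sum k=1..1:
  [1] −1/1 = -1
S = -1
C² = P²·S² = 1/2 ; C = -0.707107

−√(1/2) = -0.707107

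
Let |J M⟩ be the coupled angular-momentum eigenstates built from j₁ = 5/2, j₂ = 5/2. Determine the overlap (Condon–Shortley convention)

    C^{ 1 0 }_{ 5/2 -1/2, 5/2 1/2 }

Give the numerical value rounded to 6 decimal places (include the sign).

+√(1/70) ≈ +0.119523

√[3·4!1!1!/7! · 2!3!3!2!1!1!] = √(72/35)
  +(−1)^2/∏(2,2,1,1,0,0)! = 1/4  (running 1/4)
  +(−1)^3/∏(3,1,0,0,1,1)! = -1/6  (running 1/12)
⟨..|..⟩ = √(72/35)·(1/12) = +0.119523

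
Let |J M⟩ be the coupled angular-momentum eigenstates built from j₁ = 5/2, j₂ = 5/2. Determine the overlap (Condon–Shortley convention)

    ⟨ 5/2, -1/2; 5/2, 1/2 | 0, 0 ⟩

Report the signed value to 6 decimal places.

−√(1/6) = -0.408248

triangle: 5!×0!×0!/6! = 120/720
(j±m)!: 2!×3!×3!×2!×0!×0! = 144
prefactor² = (2J+1)×Δ×N² = 24
  k=3: −1/(3!×2!×0!×0!×0!×0!) = -1/12
Σ = -1/12  ⇒  CG² = 24×(-1/12)² = 1/6
CG = −√(1/6) = -0.408248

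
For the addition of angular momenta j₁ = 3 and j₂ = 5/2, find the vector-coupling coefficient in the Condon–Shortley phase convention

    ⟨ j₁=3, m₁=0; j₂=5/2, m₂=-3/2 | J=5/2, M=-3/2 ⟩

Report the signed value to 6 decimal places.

-0.483046  (= −√(7/30))

triangle: 3!*3!*2!/9! = 72/362880
(j±m)!: 3!*3!*1!*4!*1!*4! = 20736
prefactor² = (2J+1)*Δ*N² = 864/35
  k=0: +1/(0!*3!*3!*1!*0!*1!) = 1/36
  k=1: −1/(1!*2!*2!*0!*1!*2!) = -1/8
Σ = -7/72  ⇒  CG² = 864/35*(-7/72)² = 7/30
CG = −√(7/30) = -0.483046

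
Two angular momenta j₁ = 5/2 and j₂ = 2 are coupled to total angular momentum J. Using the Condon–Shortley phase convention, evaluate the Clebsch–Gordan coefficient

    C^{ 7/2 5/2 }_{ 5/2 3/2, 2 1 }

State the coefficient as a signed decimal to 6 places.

j₁+j₂−J=1  J+j₁−j₂=4  J−j₁+j₂=3  j₁+j₂+J+1=9
(j₁±m₁, j₂±m₂, J±M) = (4,1,3,1,6,1)
P² = 2304/7
sum k=0..1:
  [0] +1/36 = 1/36
  [1] −1/48 = -1/48
S = 1/144
C² = P²·S² = 1/63 ; C = +0.125988

+0.125988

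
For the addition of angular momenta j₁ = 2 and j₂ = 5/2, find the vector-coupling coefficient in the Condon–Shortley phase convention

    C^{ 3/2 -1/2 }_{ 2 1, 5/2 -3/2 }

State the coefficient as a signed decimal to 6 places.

j₁+j₂−J=3  J+j₁−j₂=1  J−j₁+j₂=2  j₁+j₂+J+1=7
(j₁±m₁, j₂±m₂, J±M) = (3,1,1,4,1,2)
P² = 96/35
sum k=0..1:
  [0] +1/6 = 1/6
  [1] −1/4 = -1/4
S = -1/12
C² = P²·S² = 2/105 ; C = -0.138013

-0.138013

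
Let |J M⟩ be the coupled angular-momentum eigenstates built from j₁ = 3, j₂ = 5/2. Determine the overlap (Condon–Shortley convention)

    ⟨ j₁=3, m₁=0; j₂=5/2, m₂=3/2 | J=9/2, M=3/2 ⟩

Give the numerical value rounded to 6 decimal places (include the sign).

−√(45/154) ≈ -0.540562

√[10·1!5!4!/11! · 3!3!4!1!6!3!] = √(207360/77)
  +(−1)^0/∏(0,1,3,4,2,0)! = 1/288  (running 1/288)
  +(−1)^1/∏(1,0,2,3,3,1)! = -1/72  (running -1/96)
⟨..|..⟩ = √(207360/77)·(-1/96) = -0.540562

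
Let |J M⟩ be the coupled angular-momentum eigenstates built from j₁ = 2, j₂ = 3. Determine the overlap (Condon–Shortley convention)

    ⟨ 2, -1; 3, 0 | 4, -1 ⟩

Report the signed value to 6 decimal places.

j₁+j₂−J=1  J+j₁−j₂=3  J−j₁+j₂=5  j₁+j₂+J+1=10
(j₁±m₁, j₂±m₂, J±M) = (1,3,3,3,3,5)
P² = 1944/7
sum k=0..1:
  [0] +1/72 = 1/72
  [1] −1/24 = -1/24
S = -1/36
C² = P²·S² = 3/14 ; C = -0.462910

−√(3/14) = -0.462910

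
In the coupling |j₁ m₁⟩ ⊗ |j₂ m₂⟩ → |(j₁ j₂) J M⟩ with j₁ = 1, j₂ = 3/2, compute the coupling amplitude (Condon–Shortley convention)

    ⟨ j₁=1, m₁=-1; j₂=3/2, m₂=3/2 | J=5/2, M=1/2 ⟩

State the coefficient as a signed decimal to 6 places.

triangle: 0!·2!·3!/6! = 12/720
(j±m)!: 0!·2!·3!·0!·3!·2! = 144
prefactor² = (2J+1)·Δ·N² = 72/5
  k=0: +1/(0!·0!·2!·3!·0!·0!) = 1/12
Σ = 1/12  ⇒  CG² = 72/5·1/12² = 1/10
CG = +√(1/10) = +0.316228

+0.316228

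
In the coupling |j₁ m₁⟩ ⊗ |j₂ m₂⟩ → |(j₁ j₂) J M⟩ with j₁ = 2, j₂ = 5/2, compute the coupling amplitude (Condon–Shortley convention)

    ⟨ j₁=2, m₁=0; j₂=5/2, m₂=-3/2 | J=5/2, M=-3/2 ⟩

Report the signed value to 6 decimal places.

j₁+j₂−J=2  J+j₁−j₂=2  J−j₁+j₂=3  j₁+j₂+J+1=8
(j₁±m₁, j₂±m₂, J±M) = (2,2,1,4,1,4)
P² = 288/35
sum k=0..1:
  [0] +1/8 = 1/8
  [1] −1/6 = -1/6
S = -1/24
C² = P²·S² = 1/70 ; C = -0.119523

-0.119523  (= −√(1/70))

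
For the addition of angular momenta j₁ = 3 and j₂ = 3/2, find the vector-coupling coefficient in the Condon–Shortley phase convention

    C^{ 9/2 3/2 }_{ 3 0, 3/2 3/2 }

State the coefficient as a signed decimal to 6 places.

+√(5/21) = +0.487950

triangle: 0!·6!·3!/10! = 4320/3628800
(j±m)!: 3!·3!·3!·0!·6!·3! = 933120
prefactor² = (2J+1)·Δ·N² = 77760/7
  k=0: +1/(0!·0!·3!·3!·3!·0!) = 1/216
Σ = 1/216  ⇒  CG² = 77760/7·1/216² = 5/21
CG = +√(5/21) = +0.487950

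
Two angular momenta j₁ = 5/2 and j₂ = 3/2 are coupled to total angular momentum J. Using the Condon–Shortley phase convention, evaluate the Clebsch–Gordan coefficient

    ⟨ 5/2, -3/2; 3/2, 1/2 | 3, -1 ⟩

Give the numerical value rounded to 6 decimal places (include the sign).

triangle: 1!·4!·2!/8! = 48/40320
(j±m)!: 1!·4!·2!·1!·2!·4! = 2304
prefactor² = (2J+1)·Δ·N² = 96/5
  k=0: +1/(0!·1!·4!·2!·0!·0!) = 1/48
  k=1: −1/(1!·0!·3!·1!·1!·1!) = -1/6
Σ = -7/48  ⇒  CG² = 96/5·(-7/48)² = 49/120
CG = −√(49/120) = -0.639010

-0.639010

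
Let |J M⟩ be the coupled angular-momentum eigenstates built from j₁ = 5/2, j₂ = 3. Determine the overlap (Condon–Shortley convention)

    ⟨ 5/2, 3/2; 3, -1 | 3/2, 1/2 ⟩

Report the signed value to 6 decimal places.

−√(7/30) = -0.483046

j₁+j₂−J=4  J+j₁−j₂=1  J−j₁+j₂=2  j₁+j₂+J+1=8
(j₁±m₁, j₂±m₂, J±M) = (4,1,2,4,2,1)
P² = 384/35
sum k=0..1:
  [0] +1/48 = 1/48
  [1] −1/6 = -1/6
S = -7/48
C² = P²·S² = 7/30 ; C = -0.483046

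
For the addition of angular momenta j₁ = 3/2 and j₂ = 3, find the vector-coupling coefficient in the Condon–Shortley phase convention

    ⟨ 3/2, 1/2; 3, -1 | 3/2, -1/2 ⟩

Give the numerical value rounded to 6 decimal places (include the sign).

j₁+j₂−J=3  J+j₁−j₂=0  J−j₁+j₂=3  j₁+j₂+J+1=7
(j₁±m₁, j₂±m₂, J±M) = (2,1,2,4,1,2)
P² = 192/35
sum k=1..1:
  [1] −1/4 = -1/4
S = -1/4
C² = P²·S² = 12/35 ; C = -0.585540

−√(12/35) ≈ -0.585540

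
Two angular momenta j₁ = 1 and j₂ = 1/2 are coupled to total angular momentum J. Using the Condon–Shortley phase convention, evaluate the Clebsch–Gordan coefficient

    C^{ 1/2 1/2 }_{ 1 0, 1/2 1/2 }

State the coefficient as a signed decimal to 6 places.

√[2·1!1!0!/3! · 1!1!1!0!1!0!] = √(1/3)
  +(−1)^1/∏(1,0,0,0,1,0)! = -1  (running -1)
⟨..|..⟩ = √(1/3)·(-1) = -0.577350

−√(1/3) = -0.577350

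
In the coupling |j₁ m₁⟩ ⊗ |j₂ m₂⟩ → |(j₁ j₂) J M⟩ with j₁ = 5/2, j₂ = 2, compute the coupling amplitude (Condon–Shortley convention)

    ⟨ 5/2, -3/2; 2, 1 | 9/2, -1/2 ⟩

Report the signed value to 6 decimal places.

+√(10/63) ≈ +0.398410

j₁+j₂−J=0  J+j₁−j₂=5  J−j₁+j₂=4  j₁+j₂+J+1=10
(j₁±m₁, j₂±m₂, J±M) = (1,4,3,1,4,5)
P² = 23040/7
sum k=0..0:
  [0] +1/144 = 1/144
S = 1/144
C² = P²·S² = 10/63 ; C = +0.398410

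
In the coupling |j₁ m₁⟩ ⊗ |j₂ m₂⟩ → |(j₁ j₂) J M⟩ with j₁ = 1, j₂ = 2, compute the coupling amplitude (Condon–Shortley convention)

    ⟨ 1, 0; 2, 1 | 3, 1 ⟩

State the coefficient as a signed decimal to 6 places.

triangle: 0!×2!×4!/7! = 48/5040
(j±m)!: 1!×1!×3!×1!×4!×2! = 288
prefactor² = (2J+1)×Δ×N² = 96/5
  k=0: +1/(0!×0!×1!×3!×1!×1!) = 1/6
Σ = 1/6  ⇒  CG² = 96/5×1/6² = 8/15
CG = +√(8/15) = +0.730297

+√(8/15) ≈ +0.730297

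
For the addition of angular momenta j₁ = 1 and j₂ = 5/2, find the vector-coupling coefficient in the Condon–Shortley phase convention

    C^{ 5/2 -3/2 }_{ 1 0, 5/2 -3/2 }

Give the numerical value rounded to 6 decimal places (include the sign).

+0.507093  (= +√(9/35))

j₁+j₂−J=1  J+j₁−j₂=1  J−j₁+j₂=4  j₁+j₂+J+1=7
(j₁±m₁, j₂±m₂, J±M) = (1,1,1,4,1,4)
P² = 576/35
sum k=0..1:
  [0] +1/6 = 1/6
  [1] −1/24 = -1/24
S = 1/8
C² = P²·S² = 9/35 ; C = +0.507093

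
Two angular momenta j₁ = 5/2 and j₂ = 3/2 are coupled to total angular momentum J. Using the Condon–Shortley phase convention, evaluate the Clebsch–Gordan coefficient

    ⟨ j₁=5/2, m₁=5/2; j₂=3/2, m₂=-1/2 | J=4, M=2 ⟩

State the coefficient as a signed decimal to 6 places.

+√(3/28) ≈ +0.327327

√[9·0!5!3!/9! · 5!0!1!2!6!2!] = √(43200/7)
  +(−1)^0/∏(0,0,0,1,5,2)! = 1/240  (running 1/240)
⟨..|..⟩ = √(43200/7)·(1/240) = +0.327327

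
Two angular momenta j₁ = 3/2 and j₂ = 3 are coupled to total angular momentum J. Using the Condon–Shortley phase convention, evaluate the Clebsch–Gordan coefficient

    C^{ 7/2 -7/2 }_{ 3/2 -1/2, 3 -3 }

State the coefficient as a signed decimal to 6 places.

√[8·1!2!5!/9! · 1!2!0!6!0!7!] = √(38400)
  +(−1)^0/∏(0,1,2,0,0,5)! = 1/240  (running 1/240)
⟨..|..⟩ = √(38400)·(1/240) = +0.816497

+√(2/3) = +0.816497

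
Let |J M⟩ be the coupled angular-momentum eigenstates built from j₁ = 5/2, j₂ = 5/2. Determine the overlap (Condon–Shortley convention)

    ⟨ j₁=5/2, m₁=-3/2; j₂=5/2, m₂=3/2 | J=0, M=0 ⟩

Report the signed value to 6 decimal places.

triangle: 5!*0!*0!/6! = 120/720
(j±m)!: 1!*4!*4!*1!*0!*0! = 576
prefactor² = (2J+1)*Δ*N² = 96
  k=4: +1/(4!*1!*0!*0!*0!*0!) = 1/24
Σ = 1/24  ⇒  CG² = 96*1/24² = 1/6
CG = +√(1/6) = +0.408248

+0.408248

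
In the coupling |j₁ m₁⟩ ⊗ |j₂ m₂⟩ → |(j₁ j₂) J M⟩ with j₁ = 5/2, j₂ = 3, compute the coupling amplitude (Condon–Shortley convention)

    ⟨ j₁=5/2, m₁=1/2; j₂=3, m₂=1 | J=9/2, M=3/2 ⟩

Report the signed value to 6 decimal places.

−√(5/231) ≈ -0.147122

√[10·1!4!5!/11! · 3!2!4!2!6!3!] = √(138240/77)
  +(−1)^0/∏(0,1,2,4,2,1)! = 1/96  (running 1/96)
  +(−1)^1/∏(1,0,1,3,3,2)! = -1/72  (running -1/288)
⟨..|..⟩ = √(138240/77)·(-1/288) = -0.147122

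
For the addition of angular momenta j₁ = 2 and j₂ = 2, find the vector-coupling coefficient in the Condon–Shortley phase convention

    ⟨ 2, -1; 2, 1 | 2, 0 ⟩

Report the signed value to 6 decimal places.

√[5·2!2!2!/7! · 1!3!3!1!2!2!] = √(8/7)
  +(−1)^1/∏(1,1,2,2,0,0)! = -1/4  (running -1/4)
  +(−1)^2/∏(2,0,1,1,1,1)! = 1/2  (running 1/4)
⟨..|..⟩ = √(8/7)·(1/4) = +0.267261

+√(1/14) = +0.267261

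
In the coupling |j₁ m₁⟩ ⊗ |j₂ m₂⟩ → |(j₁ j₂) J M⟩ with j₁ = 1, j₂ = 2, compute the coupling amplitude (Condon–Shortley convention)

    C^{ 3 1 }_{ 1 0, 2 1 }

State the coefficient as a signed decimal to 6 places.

+0.730297

j₁+j₂−J=0  J+j₁−j₂=2  J−j₁+j₂=4  j₁+j₂+J+1=7
(j₁±m₁, j₂±m₂, J±M) = (1,1,3,1,4,2)
P² = 96/5
sum k=0..0:
  [0] +1/6 = 1/6
S = 1/6
C² = P²·S² = 8/15 ; C = +0.730297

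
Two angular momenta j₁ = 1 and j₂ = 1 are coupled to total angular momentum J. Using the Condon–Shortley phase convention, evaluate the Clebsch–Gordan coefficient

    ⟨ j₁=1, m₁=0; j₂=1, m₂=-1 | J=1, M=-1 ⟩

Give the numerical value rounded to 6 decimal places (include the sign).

+√(1/2) ≈ +0.707107

j₁+j₂−J=1  J+j₁−j₂=1  J−j₁+j₂=1  j₁+j₂+J+1=4
(j₁±m₁, j₂±m₂, J±M) = (1,1,0,2,0,2)
P² = 1/2
sum k=0..0:
  [0] +1/1 = 1
S = 1
C² = P²·S² = 1/2 ; C = +0.707107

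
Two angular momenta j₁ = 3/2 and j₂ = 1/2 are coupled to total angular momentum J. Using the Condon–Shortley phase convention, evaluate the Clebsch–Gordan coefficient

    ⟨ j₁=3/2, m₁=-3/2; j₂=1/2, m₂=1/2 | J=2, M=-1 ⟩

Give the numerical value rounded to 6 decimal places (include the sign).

+√(1/4) = +0.500000

triangle: 0!·3!·1!/5! = 6/120
(j±m)!: 0!·3!·1!·0!·1!·3! = 36
prefactor² = (2J+1)·Δ·N² = 9
  k=0: +1/(0!·0!·3!·1!·0!·0!) = 1/6
Σ = 1/6  ⇒  CG² = 9·1/6² = 1/4
CG = +√(1/4) = +0.500000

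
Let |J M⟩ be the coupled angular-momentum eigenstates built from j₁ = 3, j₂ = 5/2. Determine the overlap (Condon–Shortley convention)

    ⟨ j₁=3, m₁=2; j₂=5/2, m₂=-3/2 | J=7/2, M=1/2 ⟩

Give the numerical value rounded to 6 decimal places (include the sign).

√[8·2!4!3!/10! · 5!1!1!4!4!3!] = √(9216/35)
  +(−1)^0/∏(0,2,1,1,3,2)! = 1/24  (running 1/24)
  +(−1)^1/∏(1,1,0,0,4,3)! = -1/144  (running 5/144)
⟨..|..⟩ = √(9216/35)·(5/144) = +0.563436

+0.563436  (= +√(20/63))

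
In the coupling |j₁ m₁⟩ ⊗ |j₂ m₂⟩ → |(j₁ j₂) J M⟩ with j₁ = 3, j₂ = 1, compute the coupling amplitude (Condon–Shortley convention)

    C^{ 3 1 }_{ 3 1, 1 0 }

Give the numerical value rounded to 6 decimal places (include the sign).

triangle: 1!·5!·1!/8! = 120/40320
(j±m)!: 4!·2!·1!·1!·4!·2! = 2304
prefactor² = (2J+1)·Δ·N² = 48
  k=0: +1/(0!·1!·2!·1!·3!·0!) = 1/12
  k=1: −1/(1!·0!·1!·0!·4!·1!) = -1/24
Σ = 1/24  ⇒  CG² = 48·1/24² = 1/12
CG = +√(1/12) = +0.288675

+0.288675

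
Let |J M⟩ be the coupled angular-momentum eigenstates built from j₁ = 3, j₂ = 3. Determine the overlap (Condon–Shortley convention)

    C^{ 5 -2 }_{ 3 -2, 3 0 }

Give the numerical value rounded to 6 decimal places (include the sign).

j₁+j₂−J=1  J+j₁−j₂=5  J−j₁+j₂=5  j₁+j₂+J+1=12
(j₁±m₁, j₂±m₂, J±M) = (1,5,3,3,3,7)
P² = 43200
sum k=0..1:
  [0] +1/1440 = 1/1440
  [1] −1/288 = -1/288
S = -1/360
C² = P²·S² = 1/3 ; C = -0.577350

−√(1/3) = -0.577350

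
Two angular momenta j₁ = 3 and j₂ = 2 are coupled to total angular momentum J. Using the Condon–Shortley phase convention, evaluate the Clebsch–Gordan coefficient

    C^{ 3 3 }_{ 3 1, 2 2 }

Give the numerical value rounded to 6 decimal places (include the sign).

+√(1/6) ≈ +0.408248

√[7·2!4!2!/9! · 4!2!4!0!6!0!] = √(1536)
  +(−1)^2/∏(2,0,0,2,4,0)! = 1/96  (running 1/96)
⟨..|..⟩ = √(1536)·(1/96) = +0.408248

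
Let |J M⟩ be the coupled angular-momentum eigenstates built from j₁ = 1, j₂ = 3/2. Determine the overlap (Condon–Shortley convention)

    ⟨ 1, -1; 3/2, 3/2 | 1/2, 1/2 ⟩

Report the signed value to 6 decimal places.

triangle: 2!×0!×1!/4! = 2/24
(j±m)!: 0!×2!×3!×0!×1!×0! = 12
prefactor² = (2J+1)×Δ×N² = 2
  k=2: +1/(2!×0!×0!×1!×0!×0!) = 1/2
Σ = 1/2  ⇒  CG² = 2×1/2² = 1/2
CG = +√(1/2) = +0.707107

+0.707107  (= +√(1/2))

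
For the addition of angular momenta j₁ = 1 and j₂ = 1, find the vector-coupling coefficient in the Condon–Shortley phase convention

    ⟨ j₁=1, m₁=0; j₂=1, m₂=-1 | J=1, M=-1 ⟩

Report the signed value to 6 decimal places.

j₁+j₂−J=1  J+j₁−j₂=1  J−j₁+j₂=1  j₁+j₂+J+1=4
(j₁±m₁, j₂±m₂, J±M) = (1,1,0,2,0,2)
P² = 1/2
sum k=0..0:
  [0] +1/1 = 1
S = 1
C² = P²·S² = 1/2 ; C = +0.707107

+0.707107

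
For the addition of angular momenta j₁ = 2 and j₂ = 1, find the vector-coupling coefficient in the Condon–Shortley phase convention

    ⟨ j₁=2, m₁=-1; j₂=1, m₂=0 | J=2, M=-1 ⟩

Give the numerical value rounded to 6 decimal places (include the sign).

triangle: 1!·3!·1!/6! = 6/720
(j±m)!: 1!·3!·1!·1!·1!·3! = 36
prefactor² = (2J+1)·Δ·N² = 3/2
  k=0: +1/(0!·1!·3!·1!·0!·0!) = 1/6
  k=1: −1/(1!·0!·2!·0!·1!·1!) = -1/2
Σ = -1/3  ⇒  CG² = 3/2·(-1/3)² = 1/6
CG = −√(1/6) = -0.408248

−√(1/6) = -0.408248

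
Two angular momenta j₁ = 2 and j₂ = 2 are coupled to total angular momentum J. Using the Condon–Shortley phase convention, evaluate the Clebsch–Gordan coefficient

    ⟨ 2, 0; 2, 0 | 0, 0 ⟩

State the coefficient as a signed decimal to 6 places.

+0.447214

j₁+j₂−J=4  J+j₁−j₂=0  J−j₁+j₂=0  j₁+j₂+J+1=5
(j₁±m₁, j₂±m₂, J±M) = (2,2,2,2,0,0)
P² = 16/5
sum k=2..2:
  [2] +1/4 = 1/4
S = 1/4
C² = P²·S² = 1/5 ; C = +0.447214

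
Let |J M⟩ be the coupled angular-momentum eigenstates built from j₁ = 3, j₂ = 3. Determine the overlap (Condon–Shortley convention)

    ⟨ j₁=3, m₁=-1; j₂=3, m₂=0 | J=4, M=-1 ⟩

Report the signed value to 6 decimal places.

−√(15/154) = -0.312094

triangle: 2!×4!×4!/11! = 1152/39916800
(j±m)!: 2!×4!×3!×3!×3!×5! = 1244160
prefactor² = (2J+1)×Δ×N² = 124416/385
  k=0: +1/(0!×2!×4!×3!×0!×1!) = 1/288
  k=1: −1/(1!×1!×3!×2!×1!×2!) = -1/24
  k=2: +1/(2!×0!×2!×1!×2!×3!) = 1/48
Σ = -5/288  ⇒  CG² = 124416/385×(-5/288)² = 15/154
CG = −√(15/154) = -0.312094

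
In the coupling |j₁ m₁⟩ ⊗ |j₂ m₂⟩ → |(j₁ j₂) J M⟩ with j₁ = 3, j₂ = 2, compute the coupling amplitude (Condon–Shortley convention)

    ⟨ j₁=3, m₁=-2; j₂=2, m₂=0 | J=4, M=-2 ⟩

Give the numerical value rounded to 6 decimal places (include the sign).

−√(12/35) = -0.585540

triangle: 1!·5!·3!/10! = 720/3628800
(j±m)!: 1!·5!·2!·2!·2!·6! = 691200
prefactor² = (2J+1)·Δ·N² = 8640/7
  k=0: +1/(0!·1!·5!·2!·0!·1!) = 1/240
  k=1: −1/(1!·0!·4!·1!·1!·2!) = -1/48
Σ = -1/60  ⇒  CG² = 8640/7·(-1/60)² = 12/35
CG = −√(12/35) = -0.585540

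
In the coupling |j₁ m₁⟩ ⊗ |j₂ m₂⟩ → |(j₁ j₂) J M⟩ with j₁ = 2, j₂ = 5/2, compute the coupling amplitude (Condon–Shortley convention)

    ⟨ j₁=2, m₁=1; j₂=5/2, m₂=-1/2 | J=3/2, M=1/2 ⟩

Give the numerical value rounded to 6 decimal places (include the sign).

−√(5/21) ≈ -0.487950

√[4·3!1!2!/7! · 3!1!2!3!2!1!] = √(48/35)
  +(−1)^0/∏(0,3,1,2,0,0)! = 1/12  (running 1/12)
  +(−1)^1/∏(1,2,0,1,1,1)! = -1/2  (running -5/12)
⟨..|..⟩ = √(48/35)·(-5/12) = -0.487950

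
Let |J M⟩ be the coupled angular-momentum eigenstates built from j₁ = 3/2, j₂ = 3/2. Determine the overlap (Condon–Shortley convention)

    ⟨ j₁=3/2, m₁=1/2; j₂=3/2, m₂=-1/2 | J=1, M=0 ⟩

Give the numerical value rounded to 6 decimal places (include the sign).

−√(1/20) = -0.223607

j₁+j₂−J=2  J+j₁−j₂=1  J−j₁+j₂=1  j₁+j₂+J+1=5
(j₁±m₁, j₂±m₂, J±M) = (2,1,1,2,1,1)
P² = 1/5
sum k=0..1:
  [0] +1/2 = 1/2
  [1] −1/1 = -1
S = -1/2
C² = P²·S² = 1/20 ; C = -0.223607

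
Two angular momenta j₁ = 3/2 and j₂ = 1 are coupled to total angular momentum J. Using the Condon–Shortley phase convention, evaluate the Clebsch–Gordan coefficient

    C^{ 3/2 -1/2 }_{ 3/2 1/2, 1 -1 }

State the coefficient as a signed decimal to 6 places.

j₁+j₂−J=1  J+j₁−j₂=2  J−j₁+j₂=1  j₁+j₂+J+1=5
(j₁±m₁, j₂±m₂, J±M) = (2,1,0,2,1,2)
P² = 8/15
sum k=0..0:
  [0] +1/1 = 1
S = 1
C² = P²·S² = 8/15 ; C = +0.730297

+0.730297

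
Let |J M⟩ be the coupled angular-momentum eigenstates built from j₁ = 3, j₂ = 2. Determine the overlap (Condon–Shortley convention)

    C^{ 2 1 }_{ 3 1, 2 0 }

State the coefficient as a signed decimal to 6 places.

−√(1/7) ≈ -0.377964

triangle: 3!·3!·1!/8! = 36/40320
(j±m)!: 4!·2!·2!·2!·3!·1! = 1152
prefactor² = (2J+1)·Δ·N² = 36/7
  k=1: −1/(1!·2!·1!·1!·2!·0!) = -1/4
  k=2: +1/(2!·1!·0!·0!·3!·1!) = 1/12
Σ = -1/6  ⇒  CG² = 36/7·(-1/6)² = 1/7
CG = −√(1/7) = -0.377964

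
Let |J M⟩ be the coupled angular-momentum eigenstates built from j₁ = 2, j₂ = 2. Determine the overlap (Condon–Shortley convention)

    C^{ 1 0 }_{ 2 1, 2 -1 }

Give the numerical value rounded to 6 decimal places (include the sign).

-0.316228  (= −√(1/10))

triangle: 3!×1!×1!/6! = 6/720
(j±m)!: 3!×1!×1!×3!×1!×1! = 36
prefactor² = (2J+1)×Δ×N² = 9/10
  k=0: +1/(0!×3!×1!×1!×0!×0!) = 1/6
  k=1: −1/(1!×2!×0!×0!×1!×1!) = -1/2
Σ = -1/3  ⇒  CG² = 9/10×(-1/3)² = 1/10
CG = −√(1/10) = -0.316228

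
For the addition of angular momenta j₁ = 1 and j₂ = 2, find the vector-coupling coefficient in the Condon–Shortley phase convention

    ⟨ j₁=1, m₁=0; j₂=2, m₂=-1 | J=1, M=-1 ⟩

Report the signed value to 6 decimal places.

triangle: 2!*0!*2!/5! = 4/120
(j±m)!: 1!*1!*1!*3!*0!*2! = 12
prefactor² = (2J+1)*Δ*N² = 6/5
  k=1: −1/(1!*1!*0!*0!*0!*2!) = -1/2
Σ = -1/2  ⇒  CG² = 6/5*(-1/2)² = 3/10
CG = −√(3/10) = -0.547723

-0.547723  (= −√(3/10))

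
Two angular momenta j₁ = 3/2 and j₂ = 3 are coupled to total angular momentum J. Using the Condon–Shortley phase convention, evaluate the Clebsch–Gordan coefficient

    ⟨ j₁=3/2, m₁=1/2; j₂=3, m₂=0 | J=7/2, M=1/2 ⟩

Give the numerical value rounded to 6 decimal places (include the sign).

√[8·1!2!5!/9! · 2!1!3!3!4!3!] = √(384/7)
  +(−1)^0/∏(0,1,1,3,1,2)! = 1/12  (running 1/12)
  +(−1)^1/∏(1,0,0,2,2,3)! = -1/24  (running 1/24)
⟨..|..⟩ = √(384/7)·(1/24) = +0.308607

+√(2/21) ≈ +0.308607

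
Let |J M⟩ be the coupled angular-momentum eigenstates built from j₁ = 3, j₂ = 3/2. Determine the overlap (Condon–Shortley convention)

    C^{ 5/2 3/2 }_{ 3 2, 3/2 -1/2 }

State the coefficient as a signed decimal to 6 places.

+0.267261  (= +√(1/14))

√[6·2!4!1!/8! · 5!1!1!2!4!1!] = √(288/7)
  +(−1)^0/∏(0,2,1,1,3,0)! = 1/12  (running 1/12)
  +(−1)^1/∏(1,1,0,0,4,1)! = -1/24  (running 1/24)
⟨..|..⟩ = √(288/7)·(1/24) = +0.267261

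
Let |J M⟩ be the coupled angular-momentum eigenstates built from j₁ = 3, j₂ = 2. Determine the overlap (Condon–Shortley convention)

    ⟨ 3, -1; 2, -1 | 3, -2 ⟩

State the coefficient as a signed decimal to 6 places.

√[7·2!4!2!/9! · 2!4!1!3!1!5!] = √(64)
  +(−1)^0/∏(0,2,4,1,0,1)! = 1/48  (running 1/48)
  +(−1)^1/∏(1,1,3,0,1,2)! = -1/12  (running -1/16)
⟨..|..⟩ = √(64)·(-1/16) = -0.500000

-0.500000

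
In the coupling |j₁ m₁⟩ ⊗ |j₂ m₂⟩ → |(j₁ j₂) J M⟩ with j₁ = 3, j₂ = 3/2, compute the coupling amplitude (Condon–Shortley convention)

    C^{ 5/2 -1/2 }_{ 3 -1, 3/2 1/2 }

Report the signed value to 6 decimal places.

-0.119523  (= −√(1/70))

√[6·2!4!1!/8! · 2!4!2!1!2!3!] = √(288/35)
  +(−1)^1/∏(1,1,3,1,1,0)! = -1/6  (running -1/6)
  +(−1)^2/∏(2,0,2,0,2,1)! = 1/8  (running -1/24)
⟨..|..⟩ = √(288/35)·(-1/24) = -0.119523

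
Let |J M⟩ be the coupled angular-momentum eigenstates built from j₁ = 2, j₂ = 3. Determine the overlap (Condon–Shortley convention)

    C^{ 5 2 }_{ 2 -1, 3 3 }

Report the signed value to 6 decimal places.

+√(1/30) = +0.182574

j₁+j₂−J=0  J+j₁−j₂=4  J−j₁+j₂=6  j₁+j₂+J+1=11
(j₁±m₁, j₂±m₂, J±M) = (1,3,6,0,7,3)
P² = 622080
sum k=0..0:
  [0] +1/4320 = 1/4320
S = 1/4320
C² = P²·S² = 1/30 ; C = +0.182574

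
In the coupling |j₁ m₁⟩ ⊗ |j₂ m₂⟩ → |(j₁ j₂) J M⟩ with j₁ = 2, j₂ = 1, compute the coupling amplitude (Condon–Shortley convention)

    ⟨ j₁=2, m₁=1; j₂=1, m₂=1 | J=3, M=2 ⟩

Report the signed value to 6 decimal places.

triangle: 0!*4!*2!/7! = 48/5040
(j±m)!: 3!*1!*2!*0!*5!*1! = 1440
prefactor² = (2J+1)*Δ*N² = 96
  k=0: +1/(0!*0!*1!*2!*3!*0!) = 1/12
Σ = 1/12  ⇒  CG² = 96*1/12² = 2/3
CG = +√(2/3) = +0.816497

+√(2/3) = +0.816497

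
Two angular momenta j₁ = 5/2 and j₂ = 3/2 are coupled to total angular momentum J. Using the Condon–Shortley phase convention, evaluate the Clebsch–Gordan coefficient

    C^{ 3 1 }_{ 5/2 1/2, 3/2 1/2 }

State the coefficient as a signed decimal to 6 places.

triangle: 1!*4!*2!/8! = 48/40320
(j±m)!: 3!*2!*2!*1!*4!*2! = 1152
prefactor² = (2J+1)*Δ*N² = 48/5
  k=0: +1/(0!*1!*2!*2!*2!*0!) = 1/8
  k=1: −1/(1!*0!*1!*1!*3!*1!) = -1/6
Σ = -1/24  ⇒  CG² = 48/5*(-1/24)² = 1/60
CG = −√(1/60) = -0.129099

−√(1/60) = -0.129099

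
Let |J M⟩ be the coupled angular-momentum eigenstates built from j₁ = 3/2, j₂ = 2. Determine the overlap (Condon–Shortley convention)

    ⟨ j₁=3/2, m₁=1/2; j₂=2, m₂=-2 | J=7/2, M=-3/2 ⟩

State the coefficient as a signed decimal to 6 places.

√[8·0!3!4!/8! · 2!1!0!4!2!5!] = √(2304/7)
  +(−1)^0/∏(0,0,1,0,2,4)! = 1/48  (running 1/48)
⟨..|..⟩ = √(2304/7)·(1/48) = +0.377964

+√(1/7) = +0.377964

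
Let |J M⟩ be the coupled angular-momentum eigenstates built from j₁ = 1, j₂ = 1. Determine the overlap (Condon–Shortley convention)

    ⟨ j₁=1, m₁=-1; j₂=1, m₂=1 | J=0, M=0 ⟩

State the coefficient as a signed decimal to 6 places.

+√(1/3) ≈ +0.577350

triangle: 2!*0!*0!/3! = 2/6
(j±m)!: 0!*2!*2!*0!*0!*0! = 4
prefactor² = (2J+1)*Δ*N² = 4/3
  k=2: +1/(2!*0!*0!*0!*0!*0!) = 1/2
Σ = 1/2  ⇒  CG² = 4/3*1/2² = 1/3
CG = +√(1/3) = +0.577350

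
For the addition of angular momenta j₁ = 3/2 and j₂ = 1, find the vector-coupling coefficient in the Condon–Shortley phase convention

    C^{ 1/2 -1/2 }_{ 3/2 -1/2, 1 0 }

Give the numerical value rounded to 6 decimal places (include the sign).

−√(1/3) ≈ -0.577350

√[2·2!1!0!/4! · 1!2!1!1!0!1!] = √(1/3)
  +(−1)^1/∏(1,1,1,0,0,0)! = -1  (running -1)
⟨..|..⟩ = √(1/3)·(-1) = -0.577350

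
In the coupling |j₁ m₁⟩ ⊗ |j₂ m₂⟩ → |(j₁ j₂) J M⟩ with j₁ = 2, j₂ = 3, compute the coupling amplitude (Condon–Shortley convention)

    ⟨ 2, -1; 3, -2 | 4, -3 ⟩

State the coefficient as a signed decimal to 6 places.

+√(1/20) = +0.223607

triangle: 1!*3!*5!/10! = 720/3628800
(j±m)!: 1!*3!*1!*5!*1!*7! = 3628800
prefactor² = (2J+1)*Δ*N² = 6480
  k=0: +1/(0!*1!*3!*1!*0!*4!) = 1/144
  k=1: −1/(1!*0!*2!*0!*1!*5!) = -1/240
Σ = 1/360  ⇒  CG² = 6480*1/360² = 1/20
CG = +√(1/20) = +0.223607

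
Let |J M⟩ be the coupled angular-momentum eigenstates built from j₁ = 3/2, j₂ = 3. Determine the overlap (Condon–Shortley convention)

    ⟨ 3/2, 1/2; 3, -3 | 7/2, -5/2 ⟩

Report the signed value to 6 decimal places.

j₁+j₂−J=1  J+j₁−j₂=2  J−j₁+j₂=5  j₁+j₂+J+1=9
(j₁±m₁, j₂±m₂, J±M) = (2,1,0,6,1,6)
P² = 38400/7
sum k=0..0:
  [0] +1/120 = 1/120
S = 1/120
C² = P²·S² = 8/21 ; C = +0.617213

+0.617213  (= +√(8/21))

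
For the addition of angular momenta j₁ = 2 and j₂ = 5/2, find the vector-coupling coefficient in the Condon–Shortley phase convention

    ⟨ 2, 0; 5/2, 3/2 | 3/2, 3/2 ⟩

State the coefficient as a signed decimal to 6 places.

triangle: 3!·1!·2!/7! = 12/5040
(j±m)!: 2!·2!·4!·1!·3!·0! = 576
prefactor² = (2J+1)·Δ·N² = 192/35
  k=2: +1/(2!·1!·0!·2!·1!·0!) = 1/4
Σ = 1/4  ⇒  CG² = 192/35·1/4² = 12/35
CG = +√(12/35) = +0.585540

+0.585540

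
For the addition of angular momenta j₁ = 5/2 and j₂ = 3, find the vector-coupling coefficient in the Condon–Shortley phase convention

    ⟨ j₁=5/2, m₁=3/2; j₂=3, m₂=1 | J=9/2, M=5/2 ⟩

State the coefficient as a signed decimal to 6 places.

√[10·1!4!5!/11! · 4!1!4!2!7!2!] = √(92160/11)
  +(−1)^0/∏(0,1,1,4,3,1)! = 1/144  (running 1/144)
  +(−1)^1/∏(1,0,0,3,4,2)! = -1/288  (running 1/288)
⟨..|..⟩ = √(92160/11)·(1/288) = +0.317821

+√(10/99) ≈ +0.317821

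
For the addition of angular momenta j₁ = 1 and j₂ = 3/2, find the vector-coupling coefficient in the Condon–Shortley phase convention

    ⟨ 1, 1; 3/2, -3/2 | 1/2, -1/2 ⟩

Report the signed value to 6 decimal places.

√[2·2!0!1!/4! · 2!0!0!3!0!1!] = √(2)
  +(−1)^0/∏(0,2,0,0,0,1)! = 1/2  (running 1/2)
⟨..|..⟩ = √(2)·(1/2) = +0.707107

+√(1/2) ≈ +0.707107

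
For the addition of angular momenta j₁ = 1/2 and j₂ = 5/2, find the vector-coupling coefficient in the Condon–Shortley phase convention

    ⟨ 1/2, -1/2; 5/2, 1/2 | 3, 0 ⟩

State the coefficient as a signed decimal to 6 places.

triangle: 0!*1!*5!/7! = 120/5040
(j±m)!: 0!*1!*3!*2!*3!*3! = 432
prefactor² = (2J+1)*Δ*N² = 72
  k=0: +1/(0!*0!*1!*3!*0!*2!) = 1/12
Σ = 1/12  ⇒  CG² = 72*1/12² = 1/2
CG = +√(1/2) = +0.707107

+√(1/2) ≈ +0.707107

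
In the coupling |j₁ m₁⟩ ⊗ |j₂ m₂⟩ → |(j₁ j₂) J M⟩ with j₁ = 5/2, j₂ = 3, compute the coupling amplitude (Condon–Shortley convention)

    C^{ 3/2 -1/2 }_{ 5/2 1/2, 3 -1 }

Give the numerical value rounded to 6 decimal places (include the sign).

√[4·4!1!2!/8! · 3!2!2!4!1!2!] = √(192/35)
  +(−1)^1/∏(1,3,1,1,0,1)! = -1/6  (running -1/6)
  +(−1)^2/∏(2,2,0,0,1,2)! = 1/8  (running -1/24)
⟨..|..⟩ = √(192/35)·(-1/24) = -0.097590

-0.097590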